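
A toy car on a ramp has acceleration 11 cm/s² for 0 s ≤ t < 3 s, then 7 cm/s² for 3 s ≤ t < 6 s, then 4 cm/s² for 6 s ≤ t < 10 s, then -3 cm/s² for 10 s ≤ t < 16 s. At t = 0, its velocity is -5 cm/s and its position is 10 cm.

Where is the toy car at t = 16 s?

On each constant-a segment, Δv = aΔt and Δx = v₀Δt + ½aΔt²; chain segment to segment.
0–3 s: v starts -5 cm/s; Δx = -5·3 + ½·11·3² = 34.5 cm; v ends 28 cm/s.
3–6 s: v starts 28 cm/s; Δx = 28·3 + ½·7·3² = 115.5 cm; v ends 49 cm/s.
6–10 s: v starts 49 cm/s; Δx = 49·4 + ½·4·4² = 228 cm; v ends 65 cm/s.
10–16 s: v starts 65 cm/s; Δx = 65·6 + ½·-3·6² = 336 cm; v ends 47 cm/s.
x(16) = 10 + Σ Δx = 724 cm.

724 cm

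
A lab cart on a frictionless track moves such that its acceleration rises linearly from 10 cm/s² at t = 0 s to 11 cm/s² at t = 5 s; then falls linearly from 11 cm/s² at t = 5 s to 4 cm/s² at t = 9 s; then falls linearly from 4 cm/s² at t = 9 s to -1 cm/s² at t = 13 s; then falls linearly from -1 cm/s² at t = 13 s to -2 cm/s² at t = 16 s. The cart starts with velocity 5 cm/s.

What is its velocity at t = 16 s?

Δv equals the area under the a-t graph; then v = v₀ + Δv.
0–5 s: ½(10 + 11)(5) = 52.5 cm/s
5–9 s: ½(11 + 4)(4) = 30 cm/s
9–13 s: ½(4 + -1)(4) = 6 cm/s
13–16 s: ½(-1 + -2)(3) = -4.5 cm/s
Δv = 84 cm/s, so v(16) = 5 + (84) = 89 cm/s.

89 cm/s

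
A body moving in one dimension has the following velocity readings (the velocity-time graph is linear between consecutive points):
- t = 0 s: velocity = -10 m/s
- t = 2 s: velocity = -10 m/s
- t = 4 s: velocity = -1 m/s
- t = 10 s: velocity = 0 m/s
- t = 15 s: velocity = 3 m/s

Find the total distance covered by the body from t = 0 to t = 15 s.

41.5 m

Total distance travelled is ∫|v| dt — sum the magnitudes of each area piece.
0–2 s: |-10| × 2 = 20 m
2–4 s: |½(-10 + -1)(2)| = 11 m
4–10 s: |½(-1 + 0)(6)| = 3 m
10–15 s: |½(0 + 3)(5)| = 7.5 m
Total distance = 41.5 m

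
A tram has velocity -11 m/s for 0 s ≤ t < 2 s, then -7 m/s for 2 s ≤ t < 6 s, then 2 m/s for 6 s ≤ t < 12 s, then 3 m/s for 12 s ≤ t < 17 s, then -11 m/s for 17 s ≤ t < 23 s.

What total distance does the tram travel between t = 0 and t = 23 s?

Total distance travelled is ∫|v| dt — sum the magnitudes of each area piece.
0–2 s: |-11| × 2 = 22 m
2–6 s: |-7| × 4 = 28 m
6–12 s: |2| × 6 = 12 m
12–17 s: |3| × 5 = 15 m
17–23 s: |-11| × 6 = 66 m
Total distance = 143 m

143 m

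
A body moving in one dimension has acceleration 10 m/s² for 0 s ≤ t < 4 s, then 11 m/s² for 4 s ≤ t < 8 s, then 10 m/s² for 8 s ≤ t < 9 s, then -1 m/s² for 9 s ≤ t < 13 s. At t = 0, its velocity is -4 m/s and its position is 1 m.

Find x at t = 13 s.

734 m

On each constant-a segment, Δv = aΔt and Δx = v₀Δt + ½aΔt²; chain segment to segment.
0–4 s: v starts -4 m/s; Δx = -4·4 + ½·10·4² = 64 m; v ends 36 m/s.
4–8 s: v starts 36 m/s; Δx = 36·4 + ½·11·4² = 232 m; v ends 80 m/s.
8–9 s: v starts 80 m/s; Δx = 80·1 + ½·10·1² = 85 m; v ends 90 m/s.
9–13 s: v starts 90 m/s; Δx = 90·4 + ½·-1·4² = 352 m; v ends 86 m/s.
x(13) = 1 + Σ Δx = 734 m.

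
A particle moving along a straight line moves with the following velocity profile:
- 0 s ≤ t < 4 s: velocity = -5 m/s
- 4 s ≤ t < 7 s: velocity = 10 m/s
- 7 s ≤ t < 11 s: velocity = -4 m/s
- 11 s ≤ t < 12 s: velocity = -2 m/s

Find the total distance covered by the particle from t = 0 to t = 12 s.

68 m

Total distance travelled is ∫|v| dt — sum the magnitudes of each area piece.
0–4 s: |-5| × 4 = 20 m
4–7 s: |10| × 3 = 30 m
7–11 s: |-4| × 4 = 16 m
11–12 s: |-2| × 1 = 2 m
Total distance = 68 m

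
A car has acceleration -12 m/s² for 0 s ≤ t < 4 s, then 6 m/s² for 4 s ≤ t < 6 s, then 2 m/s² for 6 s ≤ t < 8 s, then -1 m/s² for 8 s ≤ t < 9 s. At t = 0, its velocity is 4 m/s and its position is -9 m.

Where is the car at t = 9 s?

-253.5 m

On each constant-a segment, Δv = aΔt and Δx = v₀Δt + ½aΔt²; chain segment to segment.
0–4 s: v starts 4 m/s; Δx = 4·4 + ½·-12·4² = -80 m; v ends -44 m/s.
4–6 s: v starts -44 m/s; Δx = -44·2 + ½·6·2² = -76 m; v ends -32 m/s.
6–8 s: v starts -32 m/s; Δx = -32·2 + ½·2·2² = -60 m; v ends -28 m/s.
8–9 s: v starts -28 m/s; Δx = -28·1 + ½·-1·1² = -28.5 m; v ends -29 m/s.
x(9) = -9 + Σ Δx = -253.5 m.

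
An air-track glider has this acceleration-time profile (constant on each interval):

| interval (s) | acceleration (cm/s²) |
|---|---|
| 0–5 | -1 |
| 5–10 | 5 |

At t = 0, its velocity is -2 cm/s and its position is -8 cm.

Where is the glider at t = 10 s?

On each constant-a segment, Δv = aΔt and Δx = v₀Δt + ½aΔt²; chain segment to segment.
0–5 s: v starts -2 cm/s; Δx = -2·5 + ½·-1·5² = -22.5 cm; v ends -7 cm/s.
5–10 s: v starts -7 cm/s; Δx = -7·5 + ½·5·5² = 27.5 cm; v ends 18 cm/s.
x(10) = -8 + Σ Δx = -3 cm.

-3 cm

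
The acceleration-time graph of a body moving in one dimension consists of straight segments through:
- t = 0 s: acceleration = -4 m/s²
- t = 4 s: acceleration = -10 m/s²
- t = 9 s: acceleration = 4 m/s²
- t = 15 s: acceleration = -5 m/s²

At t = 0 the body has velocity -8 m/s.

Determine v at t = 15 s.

-54 m/s

Δv equals the area under the a-t graph; then v = v₀ + Δv.
0–4 s: ½(-4 + -10)(4) = -28 m/s
4–9 s: ½(-10 + 4)(5) = -15 m/s
9–15 s: ½(4 + -5)(6) = -3 m/s
Δv = -46 m/s, so v(15) = -8 + (-46) = -54 m/s.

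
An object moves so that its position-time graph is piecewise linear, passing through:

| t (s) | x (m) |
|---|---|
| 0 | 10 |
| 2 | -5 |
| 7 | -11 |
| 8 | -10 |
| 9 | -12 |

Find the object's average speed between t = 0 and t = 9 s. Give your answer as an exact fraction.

Average speed = (total path length)/(elapsed time); on a piecewise-linear x-t graph the path length is Σ|Δx|.
0–2 s: |Δx| = |-5 − 10| = 15 m
2–7 s: |Δx| = |-11 − -5| = 6 m
7–8 s: |Δx| = |-10 − -11| = 1 m
8–9 s: |Δx| = |-12 − -10| = 2 m
Total path = 24 m; average speed = 24/9 = 8/3 m/s.

8/3 m/s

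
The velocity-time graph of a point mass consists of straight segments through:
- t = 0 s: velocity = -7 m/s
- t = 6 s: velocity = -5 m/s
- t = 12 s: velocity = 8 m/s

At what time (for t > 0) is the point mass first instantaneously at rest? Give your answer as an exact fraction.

v changes sign on 6–12 s (from -5 to 8); the graph is linear there, so v = 0 at t = 6 + (5)·(12 − 6)/(8 − -5) = 108/13 s.

t = 108/13 s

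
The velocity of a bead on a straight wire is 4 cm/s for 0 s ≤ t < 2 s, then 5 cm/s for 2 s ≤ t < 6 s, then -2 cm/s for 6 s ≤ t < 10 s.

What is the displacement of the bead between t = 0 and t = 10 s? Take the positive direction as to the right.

Displacement is the signed area under the v-t curve.
0–2 s: 4 × 2 = 8 cm
2–6 s: 5 × 4 = 20 cm
6–10 s: -2 × 4 = -8 cm
Net displacement = 20 cm

20 cm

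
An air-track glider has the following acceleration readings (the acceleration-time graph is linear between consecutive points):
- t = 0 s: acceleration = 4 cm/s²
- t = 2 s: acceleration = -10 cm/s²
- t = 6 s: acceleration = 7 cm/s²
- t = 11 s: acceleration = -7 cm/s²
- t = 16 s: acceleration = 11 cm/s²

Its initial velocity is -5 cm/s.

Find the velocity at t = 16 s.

-7 cm/s

Δv equals the area under the a-t graph; then v = v₀ + Δv.
0–2 s: ½(4 + -10)(2) = -6 cm/s
2–6 s: ½(-10 + 7)(4) = -6 cm/s
6–11 s: ½(7 + -7)(5) = 0 cm/s
11–16 s: ½(-7 + 11)(5) = 10 cm/s
Δv = -2 cm/s, so v(16) = -5 + (-2) = -7 cm/s.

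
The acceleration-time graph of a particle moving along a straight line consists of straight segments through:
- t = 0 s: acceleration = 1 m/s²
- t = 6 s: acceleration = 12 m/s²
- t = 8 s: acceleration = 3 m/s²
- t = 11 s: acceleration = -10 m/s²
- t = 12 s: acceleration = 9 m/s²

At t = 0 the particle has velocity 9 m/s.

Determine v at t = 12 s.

Δv equals the area under the a-t graph; then v = v₀ + Δv.
0–6 s: ½(1 + 12)(6) = 39 m/s
6–8 s: ½(12 + 3)(2) = 15 m/s
8–11 s: ½(3 + -10)(3) = -10.5 m/s
11–12 s: ½(-10 + 9)(1) = -0.5 m/s
Δv = 43 m/s, so v(12) = 9 + (43) = 52 m/s.

52 m/s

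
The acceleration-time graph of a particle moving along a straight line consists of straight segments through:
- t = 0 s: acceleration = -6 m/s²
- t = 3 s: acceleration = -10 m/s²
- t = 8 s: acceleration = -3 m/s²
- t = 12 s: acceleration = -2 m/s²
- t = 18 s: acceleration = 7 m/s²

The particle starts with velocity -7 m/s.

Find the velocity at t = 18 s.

-58.5 m/s

Δv equals the area under the a-t graph; then v = v₀ + Δv.
0–3 s: ½(-6 + -10)(3) = -24 m/s
3–8 s: ½(-10 + -3)(5) = -32.5 m/s
8–12 s: ½(-3 + -2)(4) = -10 m/s
12–18 s: ½(-2 + 7)(6) = 15 m/s
Δv = -51.5 m/s, so v(18) = -7 + (-51.5) = -58.5 m/s.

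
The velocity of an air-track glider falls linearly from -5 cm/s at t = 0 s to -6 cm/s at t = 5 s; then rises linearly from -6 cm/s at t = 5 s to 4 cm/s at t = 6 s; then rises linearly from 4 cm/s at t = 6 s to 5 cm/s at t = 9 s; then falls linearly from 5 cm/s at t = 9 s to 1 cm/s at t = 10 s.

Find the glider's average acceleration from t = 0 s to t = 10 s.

Average acceleration = Δv/Δt = (1 − -5)/(10 − 0) = 0.6 cm/s².

0.6 cm/s²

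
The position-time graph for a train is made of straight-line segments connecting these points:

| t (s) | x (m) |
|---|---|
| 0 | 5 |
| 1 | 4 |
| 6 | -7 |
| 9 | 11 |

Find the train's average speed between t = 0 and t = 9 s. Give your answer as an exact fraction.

10/3 m/s

Average speed = (total path length)/(elapsed time); on a piecewise-linear x-t graph the path length is Σ|Δx|.
0–1 s: |Δx| = |4 − 5| = 1 m
1–6 s: |Δx| = |-7 − 4| = 11 m
6–9 s: |Δx| = |11 − -7| = 18 m
Total path = 30 m; average speed = 30/9 = 10/3 m/s.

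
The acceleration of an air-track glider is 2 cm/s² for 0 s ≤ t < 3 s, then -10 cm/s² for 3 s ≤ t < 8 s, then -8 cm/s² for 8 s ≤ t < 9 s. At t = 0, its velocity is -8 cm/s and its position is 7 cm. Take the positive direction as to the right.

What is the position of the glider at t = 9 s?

-199 cm

On each constant-a segment, Δv = aΔt and Δx = v₀Δt + ½aΔt²; chain segment to segment.
0–3 s: v starts -8 cm/s; Δx = -8·3 + ½·2·3² = -15 cm; v ends -2 cm/s.
3–8 s: v starts -2 cm/s; Δx = -2·5 + ½·-10·5² = -135 cm; v ends -52 cm/s.
8–9 s: v starts -52 cm/s; Δx = -52·1 + ½·-8·1² = -56 cm; v ends -60 cm/s.
x(9) = 7 + Σ Δx = -199 cm.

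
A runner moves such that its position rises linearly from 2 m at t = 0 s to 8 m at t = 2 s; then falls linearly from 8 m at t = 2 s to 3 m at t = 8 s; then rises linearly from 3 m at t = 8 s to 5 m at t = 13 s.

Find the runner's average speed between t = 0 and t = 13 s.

Average speed = (total path length)/(elapsed time); on a piecewise-linear x-t graph the path length is Σ|Δx|.
0–2 s: |Δx| = |8 − 2| = 6 m
2–8 s: |Δx| = |3 − 8| = 5 m
8–13 s: |Δx| = |5 − 3| = 2 m
Total path = 13 m; average speed = 13/13 = 1 m/s.

1 m/s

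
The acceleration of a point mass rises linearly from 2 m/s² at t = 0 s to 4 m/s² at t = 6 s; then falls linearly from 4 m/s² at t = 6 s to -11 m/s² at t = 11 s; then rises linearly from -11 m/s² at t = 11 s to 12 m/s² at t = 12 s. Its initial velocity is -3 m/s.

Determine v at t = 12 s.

Δv equals the area under the a-t graph; then v = v₀ + Δv.
0–6 s: ½(2 + 4)(6) = 18 m/s
6–11 s: ½(4 + -11)(5) = -17.5 m/s
11–12 s: ½(-11 + 12)(1) = 0.5 m/s
Δv = 1 m/s, so v(12) = -3 + (1) = -2 m/s.

-2 m/s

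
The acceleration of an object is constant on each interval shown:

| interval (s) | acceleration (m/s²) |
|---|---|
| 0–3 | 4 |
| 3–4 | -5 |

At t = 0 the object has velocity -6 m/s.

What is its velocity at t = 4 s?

Δv equals the area under the a-t graph; then v = v₀ + Δv.
0–3 s: 4 × 3 = 12 m/s
3–4 s: -5 × 1 = -5 m/s
Δv = 7 m/s, so v(4) = -6 + (7) = 1 m/s.

1 m/s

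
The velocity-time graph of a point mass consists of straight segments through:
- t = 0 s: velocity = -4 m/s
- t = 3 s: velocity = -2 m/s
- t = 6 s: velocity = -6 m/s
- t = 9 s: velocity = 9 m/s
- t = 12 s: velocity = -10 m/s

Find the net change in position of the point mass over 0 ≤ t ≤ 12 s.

Net displacement equals the area under the velocity-time graph (areas below the axis count negative).
0–3 s: ½(-4 + -2)(3) = -9 m
3–6 s: ½(-2 + -6)(3) = -12 m
6–9 s: ½(-6 + 9)(3) = 4.5 m
9–12 s: ½(9 + -10)(3) = -1.5 m
Net displacement = -18 m

-18 m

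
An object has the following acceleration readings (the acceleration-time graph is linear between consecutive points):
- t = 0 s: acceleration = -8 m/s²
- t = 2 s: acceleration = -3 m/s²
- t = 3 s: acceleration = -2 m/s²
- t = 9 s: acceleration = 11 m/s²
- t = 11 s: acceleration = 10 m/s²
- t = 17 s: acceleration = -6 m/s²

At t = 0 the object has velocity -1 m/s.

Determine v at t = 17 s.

Δv equals the area under the a-t graph; then v = v₀ + Δv.
0–2 s: ½(-8 + -3)(2) = -11 m/s
2–3 s: ½(-3 + -2)(1) = -2.5 m/s
3–9 s: ½(-2 + 11)(6) = 27 m/s
9–11 s: ½(11 + 10)(2) = 21 m/s
11–17 s: ½(10 + -6)(6) = 12 m/s
Δv = 46.5 m/s, so v(17) = -1 + (46.5) = 45.5 m/s.

45.5 m/s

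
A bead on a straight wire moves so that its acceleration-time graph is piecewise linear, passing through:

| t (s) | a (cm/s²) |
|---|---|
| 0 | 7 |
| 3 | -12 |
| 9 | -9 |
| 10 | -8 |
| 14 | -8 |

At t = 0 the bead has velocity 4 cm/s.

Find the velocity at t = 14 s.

-107 cm/s

Δv equals the area under the a-t graph; then v = v₀ + Δv.
0–3 s: ½(7 + -12)(3) = -7.5 cm/s
3–9 s: ½(-12 + -9)(6) = -63 cm/s
9–10 s: ½(-9 + -8)(1) = -8.5 cm/s
10–14 s: -8 × 4 = -32 cm/s
Δv = -111 cm/s, so v(14) = 4 + (-111) = -107 cm/s.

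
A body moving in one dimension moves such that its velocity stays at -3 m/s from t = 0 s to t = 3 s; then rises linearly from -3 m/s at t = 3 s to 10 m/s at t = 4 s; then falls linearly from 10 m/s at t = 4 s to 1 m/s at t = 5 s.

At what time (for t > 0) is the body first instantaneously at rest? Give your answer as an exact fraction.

t = 42/13 s

v changes sign on 3–4 s (from -3 to 10); the graph is linear there, so v = 0 at t = 3 + (3)·(4 − 3)/(10 − -3) = 42/13 s.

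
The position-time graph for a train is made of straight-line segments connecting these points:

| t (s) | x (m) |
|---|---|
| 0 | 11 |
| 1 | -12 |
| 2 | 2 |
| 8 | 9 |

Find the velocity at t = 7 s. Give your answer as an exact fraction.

Velocity is the slope of the x-t graph on 2–8 s: (9 − 2)/(8 − 2) = 7/6 m/s.

7/6 m/s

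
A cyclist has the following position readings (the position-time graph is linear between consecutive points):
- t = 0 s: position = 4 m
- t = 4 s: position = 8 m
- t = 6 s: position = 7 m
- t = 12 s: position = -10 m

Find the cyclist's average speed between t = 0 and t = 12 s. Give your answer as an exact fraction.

Average speed = (total path length)/(elapsed time); on a piecewise-linear x-t graph the path length is Σ|Δx|.
0–4 s: |Δx| = |8 − 4| = 4 m
4–6 s: |Δx| = |7 − 8| = 1 m
6–12 s: |Δx| = |-10 − 7| = 17 m
Total path = 22 m; average speed = 22/12 = 11/6 m/s.

11/6 m/s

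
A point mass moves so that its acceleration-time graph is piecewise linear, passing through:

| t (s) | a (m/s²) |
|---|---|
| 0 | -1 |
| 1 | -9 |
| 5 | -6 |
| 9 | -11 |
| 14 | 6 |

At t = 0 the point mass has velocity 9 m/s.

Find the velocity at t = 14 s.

-72.5 m/s

Δv equals the area under the a-t graph; then v = v₀ + Δv.
0–1 s: ½(-1 + -9)(1) = -5 m/s
1–5 s: ½(-9 + -6)(4) = -30 m/s
5–9 s: ½(-6 + -11)(4) = -34 m/s
9–14 s: ½(-11 + 6)(5) = -12.5 m/s
Δv = -81.5 m/s, so v(14) = 9 + (-81.5) = -72.5 m/s.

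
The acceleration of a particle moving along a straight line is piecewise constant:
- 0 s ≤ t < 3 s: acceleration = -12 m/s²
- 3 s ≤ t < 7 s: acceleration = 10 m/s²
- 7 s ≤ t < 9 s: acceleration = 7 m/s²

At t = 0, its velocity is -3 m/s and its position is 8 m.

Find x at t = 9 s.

-115 m

On each constant-a segment, Δv = aΔt and Δx = v₀Δt + ½aΔt²; chain segment to segment.
0–3 s: v starts -3 m/s; Δx = -3·3 + ½·-12·3² = -63 m; v ends -39 m/s.
3–7 s: v starts -39 m/s; Δx = -39·4 + ½·10·4² = -76 m; v ends 1 m/s.
7–9 s: v starts 1 m/s; Δx = 1·2 + ½·7·2² = 16 m; v ends 15 m/s.
x(9) = 8 + Σ Δx = -115 m.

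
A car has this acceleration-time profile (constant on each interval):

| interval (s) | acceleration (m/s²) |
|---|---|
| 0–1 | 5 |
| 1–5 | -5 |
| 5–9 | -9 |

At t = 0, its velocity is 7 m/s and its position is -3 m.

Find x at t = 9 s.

On each constant-a segment, Δv = aΔt and Δx = v₀Δt + ½aΔt²; chain segment to segment.
0–1 s: v starts 7 m/s; Δx = 7·1 + ½·5·1² = 9.5 m; v ends 12 m/s.
1–5 s: v starts 12 m/s; Δx = 12·4 + ½·-5·4² = 8 m; v ends -8 m/s.
5–9 s: v starts -8 m/s; Δx = -8·4 + ½·-9·4² = -104 m; v ends -44 m/s.
x(9) = -3 + Σ Δx = -89.5 m.

-89.5 m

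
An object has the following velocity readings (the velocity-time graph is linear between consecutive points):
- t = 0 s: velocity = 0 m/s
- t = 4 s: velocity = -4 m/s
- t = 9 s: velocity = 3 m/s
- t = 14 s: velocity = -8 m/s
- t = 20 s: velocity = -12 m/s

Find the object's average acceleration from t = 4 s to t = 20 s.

-0.5 m/s²

Average acceleration = Δv/Δt = (-12 − -4)/(20 − 4) = -0.5 m/s².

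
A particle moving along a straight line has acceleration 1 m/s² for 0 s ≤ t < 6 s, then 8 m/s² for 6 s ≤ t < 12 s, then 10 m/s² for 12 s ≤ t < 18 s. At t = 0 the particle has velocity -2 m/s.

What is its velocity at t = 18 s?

Δv equals the area under the a-t graph; then v = v₀ + Δv.
0–6 s: 1 × 6 = 6 m/s
6–12 s: 8 × 6 = 48 m/s
12–18 s: 10 × 6 = 60 m/s
Δv = 114 m/s, so v(18) = -2 + (114) = 112 m/s.

112 m/s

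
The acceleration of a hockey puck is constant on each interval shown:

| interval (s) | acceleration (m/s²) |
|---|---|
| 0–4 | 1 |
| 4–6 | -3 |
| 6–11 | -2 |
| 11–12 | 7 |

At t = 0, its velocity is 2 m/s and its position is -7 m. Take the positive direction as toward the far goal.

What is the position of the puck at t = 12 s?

On each constant-a segment, Δv = aΔt and Δx = v₀Δt + ½aΔt²; chain segment to segment.
0–4 s: v starts 2 m/s; Δx = 2·4 + ½·1·4² = 16 m; v ends 6 m/s.
4–6 s: v starts 6 m/s; Δx = 6·2 + ½·-3·2² = 6 m; v ends 0 m/s.
6–11 s: v starts 0 m/s; Δx = 0·5 + ½·-2·5² = -25 m; v ends -10 m/s.
11–12 s: v starts -10 m/s; Δx = -10·1 + ½·7·1² = -6.5 m; v ends -3 m/s.
x(12) = -7 + Σ Δx = -16.5 m.

-16.5 m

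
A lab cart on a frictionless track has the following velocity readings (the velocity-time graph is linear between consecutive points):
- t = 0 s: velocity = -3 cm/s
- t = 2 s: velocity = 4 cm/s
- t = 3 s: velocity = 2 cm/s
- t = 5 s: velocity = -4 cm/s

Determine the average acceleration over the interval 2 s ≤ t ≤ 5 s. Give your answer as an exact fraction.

-8/3 cm/s²

Average acceleration = Δv/Δt = (-4 − 4)/(5 − 2) = -8/3 cm/s².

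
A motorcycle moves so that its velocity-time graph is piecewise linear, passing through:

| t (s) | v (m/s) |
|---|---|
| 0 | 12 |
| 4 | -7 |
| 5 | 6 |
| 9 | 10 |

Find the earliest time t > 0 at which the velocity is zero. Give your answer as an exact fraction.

v changes sign on 0–4 s (from 12 to -7); the graph is linear there, so v = 0 at t = 0 + (-12)·(4 − 0)/(-7 − 12) = 48/19 s.

t = 48/19 s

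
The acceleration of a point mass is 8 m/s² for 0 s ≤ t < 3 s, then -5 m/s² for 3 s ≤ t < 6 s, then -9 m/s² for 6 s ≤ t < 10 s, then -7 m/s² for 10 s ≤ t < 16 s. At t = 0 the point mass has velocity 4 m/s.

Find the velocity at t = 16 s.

-65 m/s

Δv equals the area under the a-t graph; then v = v₀ + Δv.
0–3 s: 8 × 3 = 24 m/s
3–6 s: -5 × 3 = -15 m/s
6–10 s: -9 × 4 = -36 m/s
10–16 s: -7 × 6 = -42 m/s
Δv = -69 m/s, so v(16) = 4 + (-69) = -65 m/s.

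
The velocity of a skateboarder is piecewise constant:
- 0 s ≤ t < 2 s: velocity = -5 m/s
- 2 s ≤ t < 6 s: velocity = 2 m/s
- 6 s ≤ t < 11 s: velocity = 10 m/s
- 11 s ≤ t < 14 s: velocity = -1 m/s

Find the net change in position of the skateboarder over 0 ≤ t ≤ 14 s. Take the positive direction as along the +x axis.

45 m

Net displacement equals the area under the velocity-time graph (areas below the axis count negative).
0–2 s: -5 × 2 = -10 m
2–6 s: 2 × 4 = 8 m
6–11 s: 10 × 5 = 50 m
11–14 s: -1 × 3 = -3 m
Net displacement = 45 m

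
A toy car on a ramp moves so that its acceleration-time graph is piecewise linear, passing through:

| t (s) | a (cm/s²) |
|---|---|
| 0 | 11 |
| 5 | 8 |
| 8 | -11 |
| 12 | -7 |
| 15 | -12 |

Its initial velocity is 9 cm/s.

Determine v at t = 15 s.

Δv equals the area under the a-t graph; then v = v₀ + Δv.
0–5 s: ½(11 + 8)(5) = 47.5 cm/s
5–8 s: ½(8 + -11)(3) = -4.5 cm/s
8–12 s: ½(-11 + -7)(4) = -36 cm/s
12–15 s: ½(-7 + -12)(3) = -28.5 cm/s
Δv = -21.5 cm/s, so v(15) = 9 + (-21.5) = -12.5 cm/s.

-12.5 cm/s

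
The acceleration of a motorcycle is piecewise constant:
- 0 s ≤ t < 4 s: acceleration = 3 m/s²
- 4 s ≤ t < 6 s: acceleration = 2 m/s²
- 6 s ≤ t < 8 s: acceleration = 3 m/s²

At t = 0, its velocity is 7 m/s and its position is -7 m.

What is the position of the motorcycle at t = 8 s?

139 m

On each constant-a segment, Δv = aΔt and Δx = v₀Δt + ½aΔt²; chain segment to segment.
0–4 s: v starts 7 m/s; Δx = 7·4 + ½·3·4² = 52 m; v ends 19 m/s.
4–6 s: v starts 19 m/s; Δx = 19·2 + ½·2·2² = 42 m; v ends 23 m/s.
6–8 s: v starts 23 m/s; Δx = 23·2 + ½·3·2² = 52 m; v ends 29 m/s.
x(8) = -7 + Σ Δx = 139 m.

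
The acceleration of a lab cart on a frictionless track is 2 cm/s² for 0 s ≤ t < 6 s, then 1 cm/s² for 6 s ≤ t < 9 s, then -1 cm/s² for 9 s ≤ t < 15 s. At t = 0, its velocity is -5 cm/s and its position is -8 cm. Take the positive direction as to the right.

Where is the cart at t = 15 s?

On each constant-a segment, Δv = aΔt and Δx = v₀Δt + ½aΔt²; chain segment to segment.
0–6 s: v starts -5 cm/s; Δx = -5·6 + ½·2·6² = 6 cm; v ends 7 cm/s.
6–9 s: v starts 7 cm/s; Δx = 7·3 + ½·1·3² = 25.5 cm; v ends 10 cm/s.
9–15 s: v starts 10 cm/s; Δx = 10·6 + ½·-1·6² = 42 cm; v ends 4 cm/s.
x(15) = -8 + Σ Δx = 65.5 cm.

65.5 cm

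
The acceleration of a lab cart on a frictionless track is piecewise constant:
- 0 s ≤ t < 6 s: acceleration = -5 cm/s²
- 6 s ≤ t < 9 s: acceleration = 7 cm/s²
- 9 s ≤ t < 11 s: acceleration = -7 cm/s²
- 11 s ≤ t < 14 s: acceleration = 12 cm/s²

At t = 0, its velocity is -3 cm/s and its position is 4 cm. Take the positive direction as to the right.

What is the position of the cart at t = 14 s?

On each constant-a segment, Δv = aΔt and Δx = v₀Δt + ½aΔt²; chain segment to segment.
0–6 s: v starts -3 cm/s; Δx = -3·6 + ½·-5·6² = -108 cm; v ends -33 cm/s.
6–9 s: v starts -33 cm/s; Δx = -33·3 + ½·7·3² = -67.5 cm; v ends -12 cm/s.
9–11 s: v starts -12 cm/s; Δx = -12·2 + ½·-7·2² = -38 cm; v ends -26 cm/s.
11–14 s: v starts -26 cm/s; Δx = -26·3 + ½·12·3² = -24 cm; v ends 10 cm/s.
x(14) = 4 + Σ Δx = -233.5 cm.

-233.5 cm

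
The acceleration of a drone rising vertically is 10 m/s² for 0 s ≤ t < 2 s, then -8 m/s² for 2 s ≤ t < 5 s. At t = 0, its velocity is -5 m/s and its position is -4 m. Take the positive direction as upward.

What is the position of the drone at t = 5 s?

15 m

On each constant-a segment, Δv = aΔt and Δx = v₀Δt + ½aΔt²; chain segment to segment.
0–2 s: v starts -5 m/s; Δx = -5·2 + ½·10·2² = 10 m; v ends 15 m/s.
2–5 s: v starts 15 m/s; Δx = 15·3 + ½·-8·3² = 9 m; v ends -9 m/s.
x(5) = -4 + Σ Δx = 15 m.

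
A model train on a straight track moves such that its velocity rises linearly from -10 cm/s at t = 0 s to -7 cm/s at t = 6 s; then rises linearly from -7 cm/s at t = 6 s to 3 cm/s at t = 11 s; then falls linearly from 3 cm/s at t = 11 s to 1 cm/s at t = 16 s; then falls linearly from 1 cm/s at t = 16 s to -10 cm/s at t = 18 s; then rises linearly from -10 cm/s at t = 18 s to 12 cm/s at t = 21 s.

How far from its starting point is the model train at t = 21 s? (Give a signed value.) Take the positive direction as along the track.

Net displacement equals the area under the velocity-time graph (areas below the axis count negative).
0–6 s: ½(-10 + -7)(6) = -51 cm
6–11 s: ½(-7 + 3)(5) = -10 cm
11–16 s: ½(3 + 1)(5) = 10 cm
16–18 s: ½(1 + -10)(2) = -9 cm
18–21 s: ½(-10 + 12)(3) = 3 cm
Net displacement = -57 cm

-57 cm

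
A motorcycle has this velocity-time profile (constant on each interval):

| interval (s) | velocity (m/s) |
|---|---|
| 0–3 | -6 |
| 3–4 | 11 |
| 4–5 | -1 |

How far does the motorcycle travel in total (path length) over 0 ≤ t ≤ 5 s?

30 m

Distance (not displacement) is the total path length: add the absolute areas under v-t.
0–3 s: |-6| × 3 = 18 m
3–4 s: |11| × 1 = 11 m
4–5 s: |-1| × 1 = 1 m
Total distance = 30 m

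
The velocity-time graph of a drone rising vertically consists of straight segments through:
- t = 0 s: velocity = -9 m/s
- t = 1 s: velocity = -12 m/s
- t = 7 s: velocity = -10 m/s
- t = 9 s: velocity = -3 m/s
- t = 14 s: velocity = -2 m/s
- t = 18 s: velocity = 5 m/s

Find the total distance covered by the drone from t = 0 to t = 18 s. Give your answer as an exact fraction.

772/7 m

Distance (not displacement) is the total path length: add the absolute areas under v-t.
0–1 s: |½(-9 + -12)(1)| = 10.5 m
1–7 s: |½(-12 + -10)(6)| = 66 m
7–9 s: |½(-10 + -3)(2)| = 13 m
9–14 s: |½(-3 + -2)(5)| = 12.5 m
14–18 s: v = 0 at t = 106/7 s; triangle areas 8/7 + 50/7 = 58/7 m
Total distance = 772/7 m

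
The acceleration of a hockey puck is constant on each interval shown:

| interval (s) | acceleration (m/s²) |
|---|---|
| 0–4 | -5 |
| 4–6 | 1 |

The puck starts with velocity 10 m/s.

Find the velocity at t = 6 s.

Δv equals the area under the a-t graph; then v = v₀ + Δv.
0–4 s: -5 × 4 = -20 m/s
4–6 s: 1 × 2 = 2 m/s
Δv = -18 m/s, so v(6) = 10 + (-18) = -8 m/s.

-8 m/s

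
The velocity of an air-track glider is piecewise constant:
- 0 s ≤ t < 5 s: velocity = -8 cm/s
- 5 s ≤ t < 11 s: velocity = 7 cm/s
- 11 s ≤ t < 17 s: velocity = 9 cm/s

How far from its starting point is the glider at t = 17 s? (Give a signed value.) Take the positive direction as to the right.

56 cm

Net displacement equals the area under the velocity-time graph (areas below the axis count negative).
0–5 s: -8 × 5 = -40 cm
5–11 s: 7 × 6 = 42 cm
11–17 s: 9 × 6 = 54 cm
Net displacement = 56 cm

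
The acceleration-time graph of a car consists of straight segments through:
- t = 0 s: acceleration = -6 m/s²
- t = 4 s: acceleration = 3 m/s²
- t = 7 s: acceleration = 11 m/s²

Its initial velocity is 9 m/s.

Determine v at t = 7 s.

Δv equals the area under the a-t graph; then v = v₀ + Δv.
0–4 s: ½(-6 + 3)(4) = -6 m/s
4–7 s: ½(3 + 11)(3) = 21 m/s
Δv = 15 m/s, so v(7) = 9 + (15) = 24 m/s.

24 m/s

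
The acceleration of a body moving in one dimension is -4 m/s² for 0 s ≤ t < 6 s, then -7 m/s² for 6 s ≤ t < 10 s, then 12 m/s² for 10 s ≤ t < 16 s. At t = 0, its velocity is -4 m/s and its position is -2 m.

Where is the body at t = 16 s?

-386 m

On each constant-a segment, Δv = aΔt and Δx = v₀Δt + ½aΔt²; chain segment to segment.
0–6 s: v starts -4 m/s; Δx = -4·6 + ½·-4·6² = -96 m; v ends -28 m/s.
6–10 s: v starts -28 m/s; Δx = -28·4 + ½·-7·4² = -168 m; v ends -56 m/s.
10–16 s: v starts -56 m/s; Δx = -56·6 + ½·12·6² = -120 m; v ends 16 m/s.
x(16) = -2 + Σ Δx = -386 m.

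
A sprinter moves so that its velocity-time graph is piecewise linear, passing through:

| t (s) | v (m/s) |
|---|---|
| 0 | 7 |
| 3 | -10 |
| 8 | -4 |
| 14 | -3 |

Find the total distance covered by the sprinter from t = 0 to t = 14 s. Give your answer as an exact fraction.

2351/34 m

Distance (not displacement) is the total path length: add the absolute areas under v-t.
0–3 s: v = 0 at t = 21/17 s; triangle areas 147/34 + 150/17 = 447/34 m
3–8 s: |½(-10 + -4)(5)| = 35 m
8–14 s: |½(-4 + -3)(6)| = 21 m
Total distance = 2351/34 m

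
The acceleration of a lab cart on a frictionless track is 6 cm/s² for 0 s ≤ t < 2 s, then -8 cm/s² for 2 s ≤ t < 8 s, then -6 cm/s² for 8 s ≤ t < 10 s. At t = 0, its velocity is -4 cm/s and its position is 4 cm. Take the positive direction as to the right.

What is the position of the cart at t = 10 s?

On each constant-a segment, Δv = aΔt and Δx = v₀Δt + ½aΔt²; chain segment to segment.
0–2 s: v starts -4 cm/s; Δx = -4·2 + ½·6·2² = 4 cm; v ends 8 cm/s.
2–8 s: v starts 8 cm/s; Δx = 8·6 + ½·-8·6² = -96 cm; v ends -40 cm/s.
8–10 s: v starts -40 cm/s; Δx = -40·2 + ½·-6·2² = -92 cm; v ends -52 cm/s.
x(10) = 4 + Σ Δx = -180 cm.

-180 cm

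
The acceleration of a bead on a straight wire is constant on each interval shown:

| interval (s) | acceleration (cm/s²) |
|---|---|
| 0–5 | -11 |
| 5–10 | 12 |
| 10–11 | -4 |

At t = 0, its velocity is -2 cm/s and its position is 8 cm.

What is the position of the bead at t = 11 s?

On each constant-a segment, Δv = aΔt and Δx = v₀Δt + ½aΔt²; chain segment to segment.
0–5 s: v starts -2 cm/s; Δx = -2·5 + ½·-11·5² = -147.5 cm; v ends -57 cm/s.
5–10 s: v starts -57 cm/s; Δx = -57·5 + ½·12·5² = -135 cm; v ends 3 cm/s.
10–11 s: v starts 3 cm/s; Δx = 3·1 + ½·-4·1² = 1 cm; v ends -1 cm/s.
x(11) = 8 + Σ Δx = -273.5 cm.

-273.5 cm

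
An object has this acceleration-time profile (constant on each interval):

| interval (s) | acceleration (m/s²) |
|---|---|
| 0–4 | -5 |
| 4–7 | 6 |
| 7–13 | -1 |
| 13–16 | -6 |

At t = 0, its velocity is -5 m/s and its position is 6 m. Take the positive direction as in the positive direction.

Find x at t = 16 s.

On each constant-a segment, Δv = aΔt and Δx = v₀Δt + ½aΔt²; chain segment to segment.
0–4 s: v starts -5 m/s; Δx = -5·4 + ½·-5·4² = -60 m; v ends -25 m/s.
4–7 s: v starts -25 m/s; Δx = -25·3 + ½·6·3² = -48 m; v ends -7 m/s.
7–13 s: v starts -7 m/s; Δx = -7·6 + ½·-1·6² = -60 m; v ends -13 m/s.
13–16 s: v starts -13 m/s; Δx = -13·3 + ½·-6·3² = -66 m; v ends -31 m/s.
x(16) = 6 + Σ Δx = -228 m.

-228 m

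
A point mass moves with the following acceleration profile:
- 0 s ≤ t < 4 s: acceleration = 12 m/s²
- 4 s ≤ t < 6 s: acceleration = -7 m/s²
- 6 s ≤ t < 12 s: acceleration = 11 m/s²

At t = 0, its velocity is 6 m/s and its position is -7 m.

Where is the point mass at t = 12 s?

645 m

On each constant-a segment, Δv = aΔt and Δx = v₀Δt + ½aΔt²; chain segment to segment.
0–4 s: v starts 6 m/s; Δx = 6·4 + ½·12·4² = 120 m; v ends 54 m/s.
4–6 s: v starts 54 m/s; Δx = 54·2 + ½·-7·2² = 94 m; v ends 40 m/s.
6–12 s: v starts 40 m/s; Δx = 40·6 + ½·11·6² = 438 m; v ends 106 m/s.
x(12) = -7 + Σ Δx = 645 m.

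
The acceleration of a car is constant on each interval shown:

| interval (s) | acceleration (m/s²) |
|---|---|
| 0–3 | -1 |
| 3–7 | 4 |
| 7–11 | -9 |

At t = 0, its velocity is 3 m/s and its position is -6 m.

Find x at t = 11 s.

22.5 m

On each constant-a segment, Δv = aΔt and Δx = v₀Δt + ½aΔt²; chain segment to segment.
0–3 s: v starts 3 m/s; Δx = 3·3 + ½·-1·3² = 4.5 m; v ends 0 m/s.
3–7 s: v starts 0 m/s; Δx = 0·4 + ½·4·4² = 32 m; v ends 16 m/s.
7–11 s: v starts 16 m/s; Δx = 16·4 + ½·-9·4² = -8 m; v ends -20 m/s.
x(11) = -6 + Σ Δx = 22.5 m.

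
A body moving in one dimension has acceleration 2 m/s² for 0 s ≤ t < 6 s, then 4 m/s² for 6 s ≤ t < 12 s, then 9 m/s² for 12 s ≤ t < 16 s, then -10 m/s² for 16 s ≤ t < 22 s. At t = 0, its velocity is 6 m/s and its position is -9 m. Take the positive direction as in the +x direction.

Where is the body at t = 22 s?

On each constant-a segment, Δv = aΔt and Δx = v₀Δt + ½aΔt²; chain segment to segment.
0–6 s: v starts 6 m/s; Δx = 6·6 + ½·2·6² = 72 m; v ends 18 m/s.
6–12 s: v starts 18 m/s; Δx = 18·6 + ½·4·6² = 180 m; v ends 42 m/s.
12–16 s: v starts 42 m/s; Δx = 42·4 + ½·9·4² = 240 m; v ends 78 m/s.
16–22 s: v starts 78 m/s; Δx = 78·6 + ½·-10·6² = 288 m; v ends 18 m/s.
x(22) = -9 + Σ Δx = 771 m.

771 m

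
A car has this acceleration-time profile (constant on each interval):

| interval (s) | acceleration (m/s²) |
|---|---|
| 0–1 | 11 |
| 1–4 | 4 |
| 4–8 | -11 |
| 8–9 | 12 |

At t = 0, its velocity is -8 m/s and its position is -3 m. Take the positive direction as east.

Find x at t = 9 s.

On each constant-a segment, Δv = aΔt and Δx = v₀Δt + ½aΔt²; chain segment to segment.
0–1 s: v starts -8 m/s; Δx = -8·1 + ½·11·1² = -2.5 m; v ends 3 m/s.
1–4 s: v starts 3 m/s; Δx = 3·3 + ½·4·3² = 27 m; v ends 15 m/s.
4–8 s: v starts 15 m/s; Δx = 15·4 + ½·-11·4² = -28 m; v ends -29 m/s.
8–9 s: v starts -29 m/s; Δx = -29·1 + ½·12·1² = -23 m; v ends -17 m/s.
x(9) = -3 + Σ Δx = -29.5 m.

-29.5 m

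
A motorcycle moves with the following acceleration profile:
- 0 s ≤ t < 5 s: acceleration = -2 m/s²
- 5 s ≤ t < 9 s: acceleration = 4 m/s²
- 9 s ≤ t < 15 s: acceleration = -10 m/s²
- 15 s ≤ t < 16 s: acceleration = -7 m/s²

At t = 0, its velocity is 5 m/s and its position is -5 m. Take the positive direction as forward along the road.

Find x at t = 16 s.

-159.5 m

On each constant-a segment, Δv = aΔt and Δx = v₀Δt + ½aΔt²; chain segment to segment.
0–5 s: v starts 5 m/s; Δx = 5·5 + ½·-2·5² = 0 m; v ends -5 m/s.
5–9 s: v starts -5 m/s; Δx = -5·4 + ½·4·4² = 12 m; v ends 11 m/s.
9–15 s: v starts 11 m/s; Δx = 11·6 + ½·-10·6² = -114 m; v ends -49 m/s.
15–16 s: v starts -49 m/s; Δx = -49·1 + ½·-7·1² = -52.5 m; v ends -56 m/s.
x(16) = -5 + Σ Δx = -159.5 m.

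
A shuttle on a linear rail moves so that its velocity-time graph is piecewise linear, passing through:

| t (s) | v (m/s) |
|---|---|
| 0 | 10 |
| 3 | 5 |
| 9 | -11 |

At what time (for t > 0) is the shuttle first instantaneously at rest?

t = 4.875 s

v changes sign on 3–9 s (from 5 to -11); the graph is linear there, so v = 0 at t = 3 + (-5)·(9 − 3)/(-11 − 5) = 4.875 s.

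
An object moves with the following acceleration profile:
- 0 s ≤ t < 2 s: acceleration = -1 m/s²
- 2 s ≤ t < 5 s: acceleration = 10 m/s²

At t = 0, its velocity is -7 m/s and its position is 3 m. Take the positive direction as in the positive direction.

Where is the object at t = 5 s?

On each constant-a segment, Δv = aΔt and Δx = v₀Δt + ½aΔt²; chain segment to segment.
0–2 s: v starts -7 m/s; Δx = -7·2 + ½·-1·2² = -16 m; v ends -9 m/s.
2–5 s: v starts -9 m/s; Δx = -9·3 + ½·10·3² = 18 m; v ends 21 m/s.
x(5) = 3 + Σ Δx = 5 m.

5 m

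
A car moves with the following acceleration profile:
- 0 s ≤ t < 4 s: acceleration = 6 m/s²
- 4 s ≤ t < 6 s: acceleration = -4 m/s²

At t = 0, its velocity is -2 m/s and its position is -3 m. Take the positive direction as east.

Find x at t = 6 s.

73 m

On each constant-a segment, Δv = aΔt and Δx = v₀Δt + ½aΔt²; chain segment to segment.
0–4 s: v starts -2 m/s; Δx = -2·4 + ½·6·4² = 40 m; v ends 22 m/s.
4–6 s: v starts 22 m/s; Δx = 22·2 + ½·-4·2² = 36 m; v ends 14 m/s.
x(6) = -3 + Σ Δx = 73 m.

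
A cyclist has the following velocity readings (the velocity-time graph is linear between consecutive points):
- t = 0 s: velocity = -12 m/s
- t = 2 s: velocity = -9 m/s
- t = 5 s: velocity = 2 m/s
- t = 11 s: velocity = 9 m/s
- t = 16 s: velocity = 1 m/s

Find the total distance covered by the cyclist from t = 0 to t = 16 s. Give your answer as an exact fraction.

Distance (not displacement) is the total path length: add the absolute areas under v-t.
0–2 s: |½(-12 + -9)(2)| = 21 m
2–5 s: v = 0 at t = 49/11 s; triangle areas 243/22 + 6/11 = 255/22 m
5–11 s: |½(2 + 9)(6)| = 33 m
11–16 s: |½(9 + 1)(5)| = 25 m
Total distance = 1993/22 m

1993/22 m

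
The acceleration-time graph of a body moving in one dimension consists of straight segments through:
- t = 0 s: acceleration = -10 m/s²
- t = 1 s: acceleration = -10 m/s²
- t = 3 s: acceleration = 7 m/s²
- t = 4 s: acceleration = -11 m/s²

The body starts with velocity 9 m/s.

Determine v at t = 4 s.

-6 m/s

Δv equals the area under the a-t graph; then v = v₀ + Δv.
0–1 s: -10 × 1 = -10 m/s
1–3 s: ½(-10 + 7)(2) = -3 m/s
3–4 s: ½(7 + -11)(1) = -2 m/s
Δv = -15 m/s, so v(4) = 9 + (-15) = -6 m/s.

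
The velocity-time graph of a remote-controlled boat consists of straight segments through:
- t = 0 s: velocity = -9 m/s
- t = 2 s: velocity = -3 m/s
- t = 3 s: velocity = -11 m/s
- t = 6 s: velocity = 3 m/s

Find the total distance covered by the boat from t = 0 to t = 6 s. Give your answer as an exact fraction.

461/14 m

Total distance travelled is ∫|v| dt — sum the magnitudes of each area piece.
0–2 s: |½(-9 + -3)(2)| = 12 m
2–3 s: |½(-3 + -11)(1)| = 7 m
3–6 s: v = 0 at t = 75/14 s; triangle areas 363/28 + 27/28 = 195/14 m
Total distance = 461/14 m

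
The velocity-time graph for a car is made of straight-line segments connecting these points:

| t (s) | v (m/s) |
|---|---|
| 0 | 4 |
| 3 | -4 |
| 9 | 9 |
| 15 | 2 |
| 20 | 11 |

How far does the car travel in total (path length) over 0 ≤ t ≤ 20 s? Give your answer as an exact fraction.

Distance (not displacement) is the total path length: add the absolute areas under v-t.
0–3 s: v = 0 at t = 1.5 s; triangle areas 3 + 3 = 6 m
3–9 s: v = 0 at t = 63/13 s; triangle areas 48/13 + 243/13 = 291/13 m
9–15 s: |½(9 + 2)(6)| = 33 m
15–20 s: |½(2 + 11)(5)| = 32.5 m
Total distance = 2441/26 m

2441/26 m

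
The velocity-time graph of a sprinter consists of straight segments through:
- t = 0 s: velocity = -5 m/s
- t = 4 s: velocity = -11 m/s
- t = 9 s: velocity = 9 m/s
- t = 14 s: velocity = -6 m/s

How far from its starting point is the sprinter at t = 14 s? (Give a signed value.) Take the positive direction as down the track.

Net displacement equals the area under the velocity-time graph (areas below the axis count negative).
0–4 s: ½(-5 + -11)(4) = -32 m
4–9 s: ½(-11 + 9)(5) = -5 m
9–14 s: ½(9 + -6)(5) = 7.5 m
Net displacement = -29.5 m

-29.5 m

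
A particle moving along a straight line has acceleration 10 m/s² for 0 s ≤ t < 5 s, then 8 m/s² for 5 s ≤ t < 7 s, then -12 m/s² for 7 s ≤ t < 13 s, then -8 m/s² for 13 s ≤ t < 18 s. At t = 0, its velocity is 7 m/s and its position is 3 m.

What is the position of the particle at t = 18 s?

On each constant-a segment, Δv = aΔt and Δx = v₀Δt + ½aΔt²; chain segment to segment.
0–5 s: v starts 7 m/s; Δx = 7·5 + ½·10·5² = 160 m; v ends 57 m/s.
5–7 s: v starts 57 m/s; Δx = 57·2 + ½·8·2² = 130 m; v ends 73 m/s.
7–13 s: v starts 73 m/s; Δx = 73·6 + ½·-12·6² = 222 m; v ends 1 m/s.
13–18 s: v starts 1 m/s; Δx = 1·5 + ½·-8·5² = -95 m; v ends -39 m/s.
x(18) = 3 + Σ Δx = 420 m.

420 m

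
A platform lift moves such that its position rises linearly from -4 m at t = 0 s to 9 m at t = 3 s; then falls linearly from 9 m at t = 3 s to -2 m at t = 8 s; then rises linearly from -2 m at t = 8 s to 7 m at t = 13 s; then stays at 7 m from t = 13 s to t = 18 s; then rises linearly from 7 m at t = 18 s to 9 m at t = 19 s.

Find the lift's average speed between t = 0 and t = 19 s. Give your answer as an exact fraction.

Average speed = (total path length)/(elapsed time); on a piecewise-linear x-t graph the path length is Σ|Δx|.
0–3 s: |Δx| = |9 − -4| = 13 m
3–8 s: |Δx| = |-2 − 9| = 11 m
8–13 s: |Δx| = |7 − -2| = 9 m
13–18 s: |Δx| = |7 − 7| = 0 m
18–19 s: |Δx| = |9 − 7| = 2 m
Total path = 35 m; average speed = 35/19 = 35/19 m/s.

35/19 m/s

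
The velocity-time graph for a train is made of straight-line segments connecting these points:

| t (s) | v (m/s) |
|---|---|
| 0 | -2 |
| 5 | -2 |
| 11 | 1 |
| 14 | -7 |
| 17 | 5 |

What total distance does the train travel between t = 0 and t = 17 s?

Distance (not displacement) is the total path length: add the absolute areas under v-t.
0–5 s: |-2| × 5 = 10 m
5–11 s: v = 0 at t = 9 s; triangle areas 4 + 1 = 5 m
11–14 s: v = 0 at t = 11.375 s; triangle areas 0.1875 + 9.1875 = 9.375 m
14–17 s: v = 0 at t = 15.75 s; triangle areas 6.125 + 3.125 = 9.25 m
Total distance = 33.625 m

33.625 m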